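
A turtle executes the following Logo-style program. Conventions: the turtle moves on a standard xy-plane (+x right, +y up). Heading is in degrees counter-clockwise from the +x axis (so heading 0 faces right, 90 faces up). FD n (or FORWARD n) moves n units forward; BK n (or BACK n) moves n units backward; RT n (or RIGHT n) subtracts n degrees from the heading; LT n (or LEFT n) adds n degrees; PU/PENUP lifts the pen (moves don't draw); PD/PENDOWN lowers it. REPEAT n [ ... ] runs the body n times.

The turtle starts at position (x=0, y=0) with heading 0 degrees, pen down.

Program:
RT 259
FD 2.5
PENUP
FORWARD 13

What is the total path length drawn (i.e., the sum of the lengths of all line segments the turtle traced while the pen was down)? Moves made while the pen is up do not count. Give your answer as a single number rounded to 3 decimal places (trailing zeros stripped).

Answer: 2.5

Derivation:
Executing turtle program step by step:
Start: pos=(0,0), heading=0, pen down
RT 259: heading 0 -> 101
FD 2.5: (0,0) -> (-0.477,2.454) [heading=101, draw]
PU: pen up
FD 13: (-0.477,2.454) -> (-2.958,15.215) [heading=101, move]
Final: pos=(-2.958,15.215), heading=101, 1 segment(s) drawn

Segment lengths:
  seg 1: (0,0) -> (-0.477,2.454), length = 2.5
Total = 2.5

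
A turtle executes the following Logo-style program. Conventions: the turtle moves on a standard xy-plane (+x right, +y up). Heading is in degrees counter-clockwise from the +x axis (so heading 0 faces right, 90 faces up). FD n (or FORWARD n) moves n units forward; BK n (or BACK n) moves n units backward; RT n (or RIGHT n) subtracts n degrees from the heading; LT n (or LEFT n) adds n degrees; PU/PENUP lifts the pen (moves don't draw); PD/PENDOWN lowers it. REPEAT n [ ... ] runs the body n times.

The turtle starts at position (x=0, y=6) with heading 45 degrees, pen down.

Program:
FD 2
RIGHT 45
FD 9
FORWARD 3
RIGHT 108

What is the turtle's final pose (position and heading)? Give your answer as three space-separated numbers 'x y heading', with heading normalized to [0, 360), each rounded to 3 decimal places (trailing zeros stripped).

Executing turtle program step by step:
Start: pos=(0,6), heading=45, pen down
FD 2: (0,6) -> (1.414,7.414) [heading=45, draw]
RT 45: heading 45 -> 0
FD 9: (1.414,7.414) -> (10.414,7.414) [heading=0, draw]
FD 3: (10.414,7.414) -> (13.414,7.414) [heading=0, draw]
RT 108: heading 0 -> 252
Final: pos=(13.414,7.414), heading=252, 3 segment(s) drawn

Answer: 13.414 7.414 252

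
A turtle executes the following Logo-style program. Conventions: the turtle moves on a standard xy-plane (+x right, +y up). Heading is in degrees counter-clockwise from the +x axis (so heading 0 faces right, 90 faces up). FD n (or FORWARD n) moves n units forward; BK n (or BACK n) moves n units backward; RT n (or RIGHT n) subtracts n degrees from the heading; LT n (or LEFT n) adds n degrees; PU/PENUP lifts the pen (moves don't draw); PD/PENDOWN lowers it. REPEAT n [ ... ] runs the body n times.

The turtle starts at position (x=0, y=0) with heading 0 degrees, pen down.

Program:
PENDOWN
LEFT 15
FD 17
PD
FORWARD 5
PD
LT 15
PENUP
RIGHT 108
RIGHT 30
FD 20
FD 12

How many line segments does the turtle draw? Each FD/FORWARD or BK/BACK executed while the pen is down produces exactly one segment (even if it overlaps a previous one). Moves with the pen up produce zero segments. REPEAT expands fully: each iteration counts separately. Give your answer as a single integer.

Executing turtle program step by step:
Start: pos=(0,0), heading=0, pen down
PD: pen down
LT 15: heading 0 -> 15
FD 17: (0,0) -> (16.421,4.4) [heading=15, draw]
PD: pen down
FD 5: (16.421,4.4) -> (21.25,5.694) [heading=15, draw]
PD: pen down
LT 15: heading 15 -> 30
PU: pen up
RT 108: heading 30 -> 282
RT 30: heading 282 -> 252
FD 20: (21.25,5.694) -> (15.07,-13.327) [heading=252, move]
FD 12: (15.07,-13.327) -> (11.362,-24.74) [heading=252, move]
Final: pos=(11.362,-24.74), heading=252, 2 segment(s) drawn
Segments drawn: 2

Answer: 2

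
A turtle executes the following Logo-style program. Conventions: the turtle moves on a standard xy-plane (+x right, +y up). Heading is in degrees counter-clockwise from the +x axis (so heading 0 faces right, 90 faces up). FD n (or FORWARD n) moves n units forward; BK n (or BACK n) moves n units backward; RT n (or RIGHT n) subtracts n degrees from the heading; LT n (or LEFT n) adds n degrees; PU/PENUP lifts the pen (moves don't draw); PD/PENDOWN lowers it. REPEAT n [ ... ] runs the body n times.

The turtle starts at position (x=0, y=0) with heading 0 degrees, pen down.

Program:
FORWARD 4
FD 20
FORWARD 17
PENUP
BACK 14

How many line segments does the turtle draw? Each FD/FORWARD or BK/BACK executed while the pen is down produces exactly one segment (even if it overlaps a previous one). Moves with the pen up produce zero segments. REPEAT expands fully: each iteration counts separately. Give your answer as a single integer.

Answer: 3

Derivation:
Executing turtle program step by step:
Start: pos=(0,0), heading=0, pen down
FD 4: (0,0) -> (4,0) [heading=0, draw]
FD 20: (4,0) -> (24,0) [heading=0, draw]
FD 17: (24,0) -> (41,0) [heading=0, draw]
PU: pen up
BK 14: (41,0) -> (27,0) [heading=0, move]
Final: pos=(27,0), heading=0, 3 segment(s) drawn
Segments drawn: 3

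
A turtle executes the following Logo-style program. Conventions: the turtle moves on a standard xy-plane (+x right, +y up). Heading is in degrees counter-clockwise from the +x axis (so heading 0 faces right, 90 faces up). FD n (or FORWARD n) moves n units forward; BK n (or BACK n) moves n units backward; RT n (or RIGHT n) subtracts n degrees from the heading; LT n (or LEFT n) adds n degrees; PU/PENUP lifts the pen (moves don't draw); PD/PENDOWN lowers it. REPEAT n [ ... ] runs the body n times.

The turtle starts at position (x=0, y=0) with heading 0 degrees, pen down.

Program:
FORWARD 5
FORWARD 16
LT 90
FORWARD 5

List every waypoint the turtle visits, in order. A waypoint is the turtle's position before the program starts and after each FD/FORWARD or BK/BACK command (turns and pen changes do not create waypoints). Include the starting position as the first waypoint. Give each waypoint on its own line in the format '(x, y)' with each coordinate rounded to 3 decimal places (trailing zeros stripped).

Executing turtle program step by step:
Start: pos=(0,0), heading=0, pen down
FD 5: (0,0) -> (5,0) [heading=0, draw]
FD 16: (5,0) -> (21,0) [heading=0, draw]
LT 90: heading 0 -> 90
FD 5: (21,0) -> (21,5) [heading=90, draw]
Final: pos=(21,5), heading=90, 3 segment(s) drawn
Waypoints (4 total):
(0, 0)
(5, 0)
(21, 0)
(21, 5)

Answer: (0, 0)
(5, 0)
(21, 0)
(21, 5)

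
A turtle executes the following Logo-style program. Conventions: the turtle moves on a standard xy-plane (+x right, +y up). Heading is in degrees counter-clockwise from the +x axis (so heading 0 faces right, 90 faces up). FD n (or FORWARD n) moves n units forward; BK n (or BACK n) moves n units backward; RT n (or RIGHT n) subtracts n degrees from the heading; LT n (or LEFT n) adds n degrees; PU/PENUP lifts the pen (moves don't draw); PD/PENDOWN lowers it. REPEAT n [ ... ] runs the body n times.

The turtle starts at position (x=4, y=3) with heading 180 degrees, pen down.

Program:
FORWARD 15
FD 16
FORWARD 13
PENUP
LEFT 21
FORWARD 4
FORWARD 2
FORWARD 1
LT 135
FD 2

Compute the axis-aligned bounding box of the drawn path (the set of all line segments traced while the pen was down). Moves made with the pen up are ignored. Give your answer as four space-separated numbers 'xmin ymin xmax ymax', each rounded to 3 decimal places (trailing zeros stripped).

Answer: -40 3 4 3

Derivation:
Executing turtle program step by step:
Start: pos=(4,3), heading=180, pen down
FD 15: (4,3) -> (-11,3) [heading=180, draw]
FD 16: (-11,3) -> (-27,3) [heading=180, draw]
FD 13: (-27,3) -> (-40,3) [heading=180, draw]
PU: pen up
LT 21: heading 180 -> 201
FD 4: (-40,3) -> (-43.734,1.567) [heading=201, move]
FD 2: (-43.734,1.567) -> (-45.601,0.85) [heading=201, move]
FD 1: (-45.601,0.85) -> (-46.535,0.491) [heading=201, move]
LT 135: heading 201 -> 336
FD 2: (-46.535,0.491) -> (-44.708,-0.322) [heading=336, move]
Final: pos=(-44.708,-0.322), heading=336, 3 segment(s) drawn

Segment endpoints: x in {-40, -27, -11, 4}, y in {3, 3, 3, 3}
xmin=-40, ymin=3, xmax=4, ymax=3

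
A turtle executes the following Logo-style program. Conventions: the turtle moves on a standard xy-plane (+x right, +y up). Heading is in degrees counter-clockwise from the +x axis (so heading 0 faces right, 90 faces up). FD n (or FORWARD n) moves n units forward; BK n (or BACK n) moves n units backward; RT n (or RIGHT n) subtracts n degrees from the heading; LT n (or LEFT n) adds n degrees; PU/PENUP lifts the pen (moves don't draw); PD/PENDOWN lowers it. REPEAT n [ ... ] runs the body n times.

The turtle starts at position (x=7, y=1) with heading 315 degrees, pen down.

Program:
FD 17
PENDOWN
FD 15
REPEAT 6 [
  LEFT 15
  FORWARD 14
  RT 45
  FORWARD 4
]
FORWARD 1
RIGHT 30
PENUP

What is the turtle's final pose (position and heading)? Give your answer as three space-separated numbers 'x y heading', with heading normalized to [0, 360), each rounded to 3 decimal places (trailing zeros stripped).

Executing turtle program step by step:
Start: pos=(7,1), heading=315, pen down
FD 17: (7,1) -> (19.021,-11.021) [heading=315, draw]
PD: pen down
FD 15: (19.021,-11.021) -> (29.627,-21.627) [heading=315, draw]
REPEAT 6 [
  -- iteration 1/6 --
  LT 15: heading 315 -> 330
  FD 14: (29.627,-21.627) -> (41.752,-28.627) [heading=330, draw]
  RT 45: heading 330 -> 285
  FD 4: (41.752,-28.627) -> (42.787,-32.491) [heading=285, draw]
  -- iteration 2/6 --
  LT 15: heading 285 -> 300
  FD 14: (42.787,-32.491) -> (49.787,-44.615) [heading=300, draw]
  RT 45: heading 300 -> 255
  FD 4: (49.787,-44.615) -> (48.752,-48.479) [heading=255, draw]
  -- iteration 3/6 --
  LT 15: heading 255 -> 270
  FD 14: (48.752,-48.479) -> (48.752,-62.479) [heading=270, draw]
  RT 45: heading 270 -> 225
  FD 4: (48.752,-62.479) -> (45.923,-65.308) [heading=225, draw]
  -- iteration 4/6 --
  LT 15: heading 225 -> 240
  FD 14: (45.923,-65.308) -> (38.923,-77.432) [heading=240, draw]
  RT 45: heading 240 -> 195
  FD 4: (38.923,-77.432) -> (35.06,-78.467) [heading=195, draw]
  -- iteration 5/6 --
  LT 15: heading 195 -> 210
  FD 14: (35.06,-78.467) -> (22.935,-85.467) [heading=210, draw]
  RT 45: heading 210 -> 165
  FD 4: (22.935,-85.467) -> (19.072,-84.432) [heading=165, draw]
  -- iteration 6/6 --
  LT 15: heading 165 -> 180
  FD 14: (19.072,-84.432) -> (5.072,-84.432) [heading=180, draw]
  RT 45: heading 180 -> 135
  FD 4: (5.072,-84.432) -> (2.243,-81.604) [heading=135, draw]
]
FD 1: (2.243,-81.604) -> (1.536,-80.896) [heading=135, draw]
RT 30: heading 135 -> 105
PU: pen up
Final: pos=(1.536,-80.896), heading=105, 15 segment(s) drawn

Answer: 1.536 -80.896 105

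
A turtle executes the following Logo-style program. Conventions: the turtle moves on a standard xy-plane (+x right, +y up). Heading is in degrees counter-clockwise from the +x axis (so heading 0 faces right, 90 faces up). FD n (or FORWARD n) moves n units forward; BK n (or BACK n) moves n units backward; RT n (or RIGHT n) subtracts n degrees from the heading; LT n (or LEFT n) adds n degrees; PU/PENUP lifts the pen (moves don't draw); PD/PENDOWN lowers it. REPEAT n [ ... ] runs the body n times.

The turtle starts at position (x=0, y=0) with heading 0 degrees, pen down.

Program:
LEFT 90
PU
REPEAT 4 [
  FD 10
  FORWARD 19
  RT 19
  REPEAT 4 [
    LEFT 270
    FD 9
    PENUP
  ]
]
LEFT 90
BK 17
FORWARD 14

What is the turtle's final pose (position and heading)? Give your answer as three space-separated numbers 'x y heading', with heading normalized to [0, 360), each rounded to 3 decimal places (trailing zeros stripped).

Executing turtle program step by step:
Start: pos=(0,0), heading=0, pen down
LT 90: heading 0 -> 90
PU: pen up
REPEAT 4 [
  -- iteration 1/4 --
  FD 10: (0,0) -> (0,10) [heading=90, move]
  FD 19: (0,10) -> (0,29) [heading=90, move]
  RT 19: heading 90 -> 71
  REPEAT 4 [
    -- iteration 1/4 --
    LT 270: heading 71 -> 341
    FD 9: (0,29) -> (8.51,26.07) [heading=341, move]
    PU: pen up
    -- iteration 2/4 --
    LT 270: heading 341 -> 251
    FD 9: (8.51,26.07) -> (5.58,17.56) [heading=251, move]
    PU: pen up
    -- iteration 3/4 --
    LT 270: heading 251 -> 161
    FD 9: (5.58,17.56) -> (-2.93,20.49) [heading=161, move]
    PU: pen up
    -- iteration 4/4 --
    LT 270: heading 161 -> 71
    FD 9: (-2.93,20.49) -> (0,29) [heading=71, move]
    PU: pen up
  ]
  -- iteration 2/4 --
  FD 10: (0,29) -> (3.256,38.455) [heading=71, move]
  FD 19: (3.256,38.455) -> (9.441,56.42) [heading=71, move]
  RT 19: heading 71 -> 52
  REPEAT 4 [
    -- iteration 1/4 --
    LT 270: heading 52 -> 322
    FD 9: (9.441,56.42) -> (16.534,50.879) [heading=322, move]
    PU: pen up
    -- iteration 2/4 --
    LT 270: heading 322 -> 232
    FD 9: (16.534,50.879) -> (10.993,43.787) [heading=232, move]
    PU: pen up
    -- iteration 3/4 --
    LT 270: heading 232 -> 142
    FD 9: (10.993,43.787) -> (3.901,49.328) [heading=142, move]
    PU: pen up
    -- iteration 4/4 --
    LT 270: heading 142 -> 52
    FD 9: (3.901,49.328) -> (9.441,56.42) [heading=52, move]
    PU: pen up
  ]
  -- iteration 3/4 --
  FD 10: (9.441,56.42) -> (15.598,64.3) [heading=52, move]
  FD 19: (15.598,64.3) -> (27.296,79.272) [heading=52, move]
  RT 19: heading 52 -> 33
  REPEAT 4 [
    -- iteration 1/4 --
    LT 270: heading 33 -> 303
    FD 9: (27.296,79.272) -> (32.197,71.724) [heading=303, move]
    PU: pen up
    -- iteration 2/4 --
    LT 270: heading 303 -> 213
    FD 9: (32.197,71.724) -> (24.649,66.823) [heading=213, move]
    PU: pen up
    -- iteration 3/4 --
    LT 270: heading 213 -> 123
    FD 9: (24.649,66.823) -> (19.748,74.371) [heading=123, move]
    PU: pen up
    -- iteration 4/4 --
    LT 270: heading 123 -> 33
    FD 9: (19.748,74.371) -> (27.296,79.272) [heading=33, move]
    PU: pen up
  ]
  -- iteration 4/4 --
  FD 10: (27.296,79.272) -> (35.682,84.719) [heading=33, move]
  FD 19: (35.682,84.719) -> (51.617,95.067) [heading=33, move]
  RT 19: heading 33 -> 14
  REPEAT 4 [
    -- iteration 1/4 --
    LT 270: heading 14 -> 284
    FD 9: (51.617,95.067) -> (53.794,86.334) [heading=284, move]
    PU: pen up
    -- iteration 2/4 --
    LT 270: heading 284 -> 194
    FD 9: (53.794,86.334) -> (45.062,84.157) [heading=194, move]
    PU: pen up
    -- iteration 3/4 --
    LT 270: heading 194 -> 104
    FD 9: (45.062,84.157) -> (42.884,92.89) [heading=104, move]
    PU: pen up
    -- iteration 4/4 --
    LT 270: heading 104 -> 14
    FD 9: (42.884,92.89) -> (51.617,95.067) [heading=14, move]
    PU: pen up
  ]
]
LT 90: heading 14 -> 104
BK 17: (51.617,95.067) -> (55.73,78.572) [heading=104, move]
FD 14: (55.73,78.572) -> (52.343,92.156) [heading=104, move]
Final: pos=(52.343,92.156), heading=104, 0 segment(s) drawn

Answer: 52.343 92.156 104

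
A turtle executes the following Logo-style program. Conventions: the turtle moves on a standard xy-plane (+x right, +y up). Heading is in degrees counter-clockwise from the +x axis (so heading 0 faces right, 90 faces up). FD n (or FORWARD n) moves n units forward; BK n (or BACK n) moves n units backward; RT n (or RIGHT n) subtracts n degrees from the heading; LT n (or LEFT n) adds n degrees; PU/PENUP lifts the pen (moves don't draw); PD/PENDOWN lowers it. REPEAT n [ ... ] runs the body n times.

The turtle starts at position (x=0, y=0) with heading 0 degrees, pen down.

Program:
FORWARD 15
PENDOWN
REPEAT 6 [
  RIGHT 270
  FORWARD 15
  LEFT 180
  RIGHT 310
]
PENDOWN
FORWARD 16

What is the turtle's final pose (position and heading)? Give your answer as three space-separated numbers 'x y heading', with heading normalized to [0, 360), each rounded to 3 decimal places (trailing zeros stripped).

Executing turtle program step by step:
Start: pos=(0,0), heading=0, pen down
FD 15: (0,0) -> (15,0) [heading=0, draw]
PD: pen down
REPEAT 6 [
  -- iteration 1/6 --
  RT 270: heading 0 -> 90
  FD 15: (15,0) -> (15,15) [heading=90, draw]
  LT 180: heading 90 -> 270
  RT 310: heading 270 -> 320
  -- iteration 2/6 --
  RT 270: heading 320 -> 50
  FD 15: (15,15) -> (24.642,26.491) [heading=50, draw]
  LT 180: heading 50 -> 230
  RT 310: heading 230 -> 280
  -- iteration 3/6 --
  RT 270: heading 280 -> 10
  FD 15: (24.642,26.491) -> (39.414,29.095) [heading=10, draw]
  LT 180: heading 10 -> 190
  RT 310: heading 190 -> 240
  -- iteration 4/6 --
  RT 270: heading 240 -> 330
  FD 15: (39.414,29.095) -> (52.404,21.595) [heading=330, draw]
  LT 180: heading 330 -> 150
  RT 310: heading 150 -> 200
  -- iteration 5/6 --
  RT 270: heading 200 -> 290
  FD 15: (52.404,21.595) -> (57.535,7.5) [heading=290, draw]
  LT 180: heading 290 -> 110
  RT 310: heading 110 -> 160
  -- iteration 6/6 --
  RT 270: heading 160 -> 250
  FD 15: (57.535,7.5) -> (52.404,-6.595) [heading=250, draw]
  LT 180: heading 250 -> 70
  RT 310: heading 70 -> 120
]
PD: pen down
FD 16: (52.404,-6.595) -> (44.404,7.261) [heading=120, draw]
Final: pos=(44.404,7.261), heading=120, 8 segment(s) drawn

Answer: 44.404 7.261 120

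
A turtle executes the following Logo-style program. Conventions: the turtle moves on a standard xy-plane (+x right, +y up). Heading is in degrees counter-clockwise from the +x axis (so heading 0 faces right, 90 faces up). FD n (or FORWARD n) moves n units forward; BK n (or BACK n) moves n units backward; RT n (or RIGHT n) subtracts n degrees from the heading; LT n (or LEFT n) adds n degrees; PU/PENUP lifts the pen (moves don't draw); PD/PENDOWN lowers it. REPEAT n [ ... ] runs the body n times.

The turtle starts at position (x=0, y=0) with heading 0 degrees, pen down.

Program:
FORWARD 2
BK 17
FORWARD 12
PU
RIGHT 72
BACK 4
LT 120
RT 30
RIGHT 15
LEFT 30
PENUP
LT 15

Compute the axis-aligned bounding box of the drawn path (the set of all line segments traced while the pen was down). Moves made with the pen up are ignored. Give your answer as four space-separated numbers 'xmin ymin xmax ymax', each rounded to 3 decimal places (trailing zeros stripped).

Answer: -15 0 2 0

Derivation:
Executing turtle program step by step:
Start: pos=(0,0), heading=0, pen down
FD 2: (0,0) -> (2,0) [heading=0, draw]
BK 17: (2,0) -> (-15,0) [heading=0, draw]
FD 12: (-15,0) -> (-3,0) [heading=0, draw]
PU: pen up
RT 72: heading 0 -> 288
BK 4: (-3,0) -> (-4.236,3.804) [heading=288, move]
LT 120: heading 288 -> 48
RT 30: heading 48 -> 18
RT 15: heading 18 -> 3
LT 30: heading 3 -> 33
PU: pen up
LT 15: heading 33 -> 48
Final: pos=(-4.236,3.804), heading=48, 3 segment(s) drawn

Segment endpoints: x in {-15, -3, 0, 2}, y in {0}
xmin=-15, ymin=0, xmax=2, ymax=0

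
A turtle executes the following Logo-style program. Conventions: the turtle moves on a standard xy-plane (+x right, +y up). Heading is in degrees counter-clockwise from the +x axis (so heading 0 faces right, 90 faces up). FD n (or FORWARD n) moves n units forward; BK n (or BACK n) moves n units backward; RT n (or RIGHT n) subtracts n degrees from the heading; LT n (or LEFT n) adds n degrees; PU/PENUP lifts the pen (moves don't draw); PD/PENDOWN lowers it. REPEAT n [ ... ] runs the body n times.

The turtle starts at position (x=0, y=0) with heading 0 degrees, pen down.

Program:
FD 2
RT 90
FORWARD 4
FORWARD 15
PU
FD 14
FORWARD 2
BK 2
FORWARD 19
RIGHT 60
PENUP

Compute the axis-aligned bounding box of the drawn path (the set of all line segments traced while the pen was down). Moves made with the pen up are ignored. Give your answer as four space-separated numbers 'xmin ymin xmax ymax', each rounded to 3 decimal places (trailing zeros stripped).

Answer: 0 -19 2 0

Derivation:
Executing turtle program step by step:
Start: pos=(0,0), heading=0, pen down
FD 2: (0,0) -> (2,0) [heading=0, draw]
RT 90: heading 0 -> 270
FD 4: (2,0) -> (2,-4) [heading=270, draw]
FD 15: (2,-4) -> (2,-19) [heading=270, draw]
PU: pen up
FD 14: (2,-19) -> (2,-33) [heading=270, move]
FD 2: (2,-33) -> (2,-35) [heading=270, move]
BK 2: (2,-35) -> (2,-33) [heading=270, move]
FD 19: (2,-33) -> (2,-52) [heading=270, move]
RT 60: heading 270 -> 210
PU: pen up
Final: pos=(2,-52), heading=210, 3 segment(s) drawn

Segment endpoints: x in {0, 2, 2, 2}, y in {-19, -4, 0}
xmin=0, ymin=-19, xmax=2, ymax=0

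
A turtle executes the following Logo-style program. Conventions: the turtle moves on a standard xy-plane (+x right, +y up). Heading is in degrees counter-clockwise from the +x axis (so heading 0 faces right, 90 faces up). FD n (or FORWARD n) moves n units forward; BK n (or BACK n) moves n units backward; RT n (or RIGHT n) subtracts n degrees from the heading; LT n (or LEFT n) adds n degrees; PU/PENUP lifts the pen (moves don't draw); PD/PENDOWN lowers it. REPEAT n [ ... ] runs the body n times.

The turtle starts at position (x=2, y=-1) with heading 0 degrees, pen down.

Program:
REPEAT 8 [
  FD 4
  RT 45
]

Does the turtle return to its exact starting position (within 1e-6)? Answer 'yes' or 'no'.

Answer: yes

Derivation:
Executing turtle program step by step:
Start: pos=(2,-1), heading=0, pen down
REPEAT 8 [
  -- iteration 1/8 --
  FD 4: (2,-1) -> (6,-1) [heading=0, draw]
  RT 45: heading 0 -> 315
  -- iteration 2/8 --
  FD 4: (6,-1) -> (8.828,-3.828) [heading=315, draw]
  RT 45: heading 315 -> 270
  -- iteration 3/8 --
  FD 4: (8.828,-3.828) -> (8.828,-7.828) [heading=270, draw]
  RT 45: heading 270 -> 225
  -- iteration 4/8 --
  FD 4: (8.828,-7.828) -> (6,-10.657) [heading=225, draw]
  RT 45: heading 225 -> 180
  -- iteration 5/8 --
  FD 4: (6,-10.657) -> (2,-10.657) [heading=180, draw]
  RT 45: heading 180 -> 135
  -- iteration 6/8 --
  FD 4: (2,-10.657) -> (-0.828,-7.828) [heading=135, draw]
  RT 45: heading 135 -> 90
  -- iteration 7/8 --
  FD 4: (-0.828,-7.828) -> (-0.828,-3.828) [heading=90, draw]
  RT 45: heading 90 -> 45
  -- iteration 8/8 --
  FD 4: (-0.828,-3.828) -> (2,-1) [heading=45, draw]
  RT 45: heading 45 -> 0
]
Final: pos=(2,-1), heading=0, 8 segment(s) drawn

Start position: (2, -1)
Final position: (2, -1)
Distance = 0; < 1e-6 -> CLOSED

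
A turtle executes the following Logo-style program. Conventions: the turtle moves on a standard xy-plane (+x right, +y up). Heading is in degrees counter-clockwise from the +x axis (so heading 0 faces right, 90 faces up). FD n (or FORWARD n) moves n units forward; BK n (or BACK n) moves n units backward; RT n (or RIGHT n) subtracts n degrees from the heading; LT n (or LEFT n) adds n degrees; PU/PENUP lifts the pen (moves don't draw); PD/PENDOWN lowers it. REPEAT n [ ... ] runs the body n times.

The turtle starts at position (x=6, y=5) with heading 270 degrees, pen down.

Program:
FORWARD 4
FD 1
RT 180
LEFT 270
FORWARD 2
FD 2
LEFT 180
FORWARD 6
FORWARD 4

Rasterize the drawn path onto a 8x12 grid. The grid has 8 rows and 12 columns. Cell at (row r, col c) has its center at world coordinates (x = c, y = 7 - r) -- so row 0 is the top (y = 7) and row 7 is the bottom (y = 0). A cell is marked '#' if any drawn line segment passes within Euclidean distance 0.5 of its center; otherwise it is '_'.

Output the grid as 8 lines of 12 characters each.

Segment 0: (6,5) -> (6,1)
Segment 1: (6,1) -> (6,0)
Segment 2: (6,0) -> (8,-0)
Segment 3: (8,-0) -> (10,-0)
Segment 4: (10,-0) -> (4,0)
Segment 5: (4,0) -> (0,0)

Answer: ____________
____________
______#_____
______#_____
______#_____
______#_____
______#_____
###########_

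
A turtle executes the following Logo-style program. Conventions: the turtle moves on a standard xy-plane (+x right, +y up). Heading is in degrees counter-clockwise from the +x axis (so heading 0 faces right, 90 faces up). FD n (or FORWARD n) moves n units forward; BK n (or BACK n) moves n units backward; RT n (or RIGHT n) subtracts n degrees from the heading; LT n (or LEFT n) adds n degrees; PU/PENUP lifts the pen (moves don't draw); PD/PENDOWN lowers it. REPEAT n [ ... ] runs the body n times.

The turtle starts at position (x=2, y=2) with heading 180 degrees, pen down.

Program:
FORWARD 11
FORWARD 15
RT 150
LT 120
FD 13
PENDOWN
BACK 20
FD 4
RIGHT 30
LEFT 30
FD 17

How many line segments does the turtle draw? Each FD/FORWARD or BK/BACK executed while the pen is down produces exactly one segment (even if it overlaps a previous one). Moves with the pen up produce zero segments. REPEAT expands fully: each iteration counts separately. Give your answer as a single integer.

Answer: 6

Derivation:
Executing turtle program step by step:
Start: pos=(2,2), heading=180, pen down
FD 11: (2,2) -> (-9,2) [heading=180, draw]
FD 15: (-9,2) -> (-24,2) [heading=180, draw]
RT 150: heading 180 -> 30
LT 120: heading 30 -> 150
FD 13: (-24,2) -> (-35.258,8.5) [heading=150, draw]
PD: pen down
BK 20: (-35.258,8.5) -> (-17.938,-1.5) [heading=150, draw]
FD 4: (-17.938,-1.5) -> (-21.402,0.5) [heading=150, draw]
RT 30: heading 150 -> 120
LT 30: heading 120 -> 150
FD 17: (-21.402,0.5) -> (-36.124,9) [heading=150, draw]
Final: pos=(-36.124,9), heading=150, 6 segment(s) drawn
Segments drawn: 6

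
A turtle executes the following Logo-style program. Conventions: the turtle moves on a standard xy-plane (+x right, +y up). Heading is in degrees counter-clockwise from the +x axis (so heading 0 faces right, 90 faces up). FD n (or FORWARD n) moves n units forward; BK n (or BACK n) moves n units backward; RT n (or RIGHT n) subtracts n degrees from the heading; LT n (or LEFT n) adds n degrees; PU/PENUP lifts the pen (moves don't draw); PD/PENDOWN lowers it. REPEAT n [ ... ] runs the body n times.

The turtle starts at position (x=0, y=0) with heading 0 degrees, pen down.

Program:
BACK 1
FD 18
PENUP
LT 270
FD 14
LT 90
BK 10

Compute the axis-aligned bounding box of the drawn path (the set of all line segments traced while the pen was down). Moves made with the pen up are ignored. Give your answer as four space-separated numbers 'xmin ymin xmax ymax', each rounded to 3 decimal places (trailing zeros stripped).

Answer: -1 0 17 0

Derivation:
Executing turtle program step by step:
Start: pos=(0,0), heading=0, pen down
BK 1: (0,0) -> (-1,0) [heading=0, draw]
FD 18: (-1,0) -> (17,0) [heading=0, draw]
PU: pen up
LT 270: heading 0 -> 270
FD 14: (17,0) -> (17,-14) [heading=270, move]
LT 90: heading 270 -> 0
BK 10: (17,-14) -> (7,-14) [heading=0, move]
Final: pos=(7,-14), heading=0, 2 segment(s) drawn

Segment endpoints: x in {-1, 0, 17}, y in {0}
xmin=-1, ymin=0, xmax=17, ymax=0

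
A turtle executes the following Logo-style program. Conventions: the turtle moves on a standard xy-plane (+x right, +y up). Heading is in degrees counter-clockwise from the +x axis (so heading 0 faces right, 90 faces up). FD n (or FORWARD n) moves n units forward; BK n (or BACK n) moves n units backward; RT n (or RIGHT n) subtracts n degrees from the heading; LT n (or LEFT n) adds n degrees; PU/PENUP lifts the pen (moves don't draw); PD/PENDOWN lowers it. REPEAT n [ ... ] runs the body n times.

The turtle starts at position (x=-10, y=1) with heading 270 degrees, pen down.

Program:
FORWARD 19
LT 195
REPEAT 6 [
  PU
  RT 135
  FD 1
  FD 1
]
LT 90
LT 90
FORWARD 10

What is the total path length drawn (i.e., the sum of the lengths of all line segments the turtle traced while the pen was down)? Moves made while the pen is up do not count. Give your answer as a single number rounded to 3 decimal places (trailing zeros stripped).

Answer: 19

Derivation:
Executing turtle program step by step:
Start: pos=(-10,1), heading=270, pen down
FD 19: (-10,1) -> (-10,-18) [heading=270, draw]
LT 195: heading 270 -> 105
REPEAT 6 [
  -- iteration 1/6 --
  PU: pen up
  RT 135: heading 105 -> 330
  FD 1: (-10,-18) -> (-9.134,-18.5) [heading=330, move]
  FD 1: (-9.134,-18.5) -> (-8.268,-19) [heading=330, move]
  -- iteration 2/6 --
  PU: pen up
  RT 135: heading 330 -> 195
  FD 1: (-8.268,-19) -> (-9.234,-19.259) [heading=195, move]
  FD 1: (-9.234,-19.259) -> (-10.2,-19.518) [heading=195, move]
  -- iteration 3/6 --
  PU: pen up
  RT 135: heading 195 -> 60
  FD 1: (-10.2,-19.518) -> (-9.7,-18.652) [heading=60, move]
  FD 1: (-9.7,-18.652) -> (-9.2,-17.786) [heading=60, move]
  -- iteration 4/6 --
  PU: pen up
  RT 135: heading 60 -> 285
  FD 1: (-9.2,-17.786) -> (-8.941,-18.752) [heading=285, move]
  FD 1: (-8.941,-18.752) -> (-8.682,-19.717) [heading=285, move]
  -- iteration 5/6 --
  PU: pen up
  RT 135: heading 285 -> 150
  FD 1: (-8.682,-19.717) -> (-9.548,-19.217) [heading=150, move]
  FD 1: (-9.548,-19.217) -> (-10.414,-18.717) [heading=150, move]
  -- iteration 6/6 --
  PU: pen up
  RT 135: heading 150 -> 15
  FD 1: (-10.414,-18.717) -> (-9.448,-18.459) [heading=15, move]
  FD 1: (-9.448,-18.459) -> (-8.482,-18.2) [heading=15, move]
]
LT 90: heading 15 -> 105
LT 90: heading 105 -> 195
FD 10: (-8.482,-18.2) -> (-18.142,-20.788) [heading=195, move]
Final: pos=(-18.142,-20.788), heading=195, 1 segment(s) drawn

Segment lengths:
  seg 1: (-10,1) -> (-10,-18), length = 19
Total = 19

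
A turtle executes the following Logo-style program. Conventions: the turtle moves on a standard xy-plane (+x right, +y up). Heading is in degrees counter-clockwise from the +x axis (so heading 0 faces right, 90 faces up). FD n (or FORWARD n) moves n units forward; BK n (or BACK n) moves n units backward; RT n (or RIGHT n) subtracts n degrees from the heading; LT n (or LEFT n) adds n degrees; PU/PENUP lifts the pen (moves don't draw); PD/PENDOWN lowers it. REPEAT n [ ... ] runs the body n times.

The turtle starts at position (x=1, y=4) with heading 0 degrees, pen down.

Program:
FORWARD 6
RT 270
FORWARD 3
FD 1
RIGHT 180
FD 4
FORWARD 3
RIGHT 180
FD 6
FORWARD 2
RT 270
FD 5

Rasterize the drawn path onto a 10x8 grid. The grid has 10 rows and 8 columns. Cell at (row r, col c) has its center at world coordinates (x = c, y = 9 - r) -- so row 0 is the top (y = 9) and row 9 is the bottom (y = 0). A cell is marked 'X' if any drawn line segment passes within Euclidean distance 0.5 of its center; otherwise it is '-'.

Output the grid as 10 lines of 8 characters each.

Answer: --XXXXXX
-------X
-------X
-------X
-------X
-XXXXXXX
-------X
-------X
-------X
--------

Derivation:
Segment 0: (1,4) -> (7,4)
Segment 1: (7,4) -> (7,7)
Segment 2: (7,7) -> (7,8)
Segment 3: (7,8) -> (7,4)
Segment 4: (7,4) -> (7,1)
Segment 5: (7,1) -> (7,7)
Segment 6: (7,7) -> (7,9)
Segment 7: (7,9) -> (2,9)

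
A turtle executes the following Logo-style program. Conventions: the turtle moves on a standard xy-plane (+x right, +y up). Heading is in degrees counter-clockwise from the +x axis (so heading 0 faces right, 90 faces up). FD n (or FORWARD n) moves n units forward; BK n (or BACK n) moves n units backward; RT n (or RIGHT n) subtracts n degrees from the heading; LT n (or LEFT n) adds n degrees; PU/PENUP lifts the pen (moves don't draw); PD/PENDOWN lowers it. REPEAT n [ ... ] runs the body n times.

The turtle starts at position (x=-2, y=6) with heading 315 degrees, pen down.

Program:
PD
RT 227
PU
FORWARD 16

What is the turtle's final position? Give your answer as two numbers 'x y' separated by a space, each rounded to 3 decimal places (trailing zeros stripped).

Executing turtle program step by step:
Start: pos=(-2,6), heading=315, pen down
PD: pen down
RT 227: heading 315 -> 88
PU: pen up
FD 16: (-2,6) -> (-1.442,21.99) [heading=88, move]
Final: pos=(-1.442,21.99), heading=88, 0 segment(s) drawn

Answer: -1.442 21.99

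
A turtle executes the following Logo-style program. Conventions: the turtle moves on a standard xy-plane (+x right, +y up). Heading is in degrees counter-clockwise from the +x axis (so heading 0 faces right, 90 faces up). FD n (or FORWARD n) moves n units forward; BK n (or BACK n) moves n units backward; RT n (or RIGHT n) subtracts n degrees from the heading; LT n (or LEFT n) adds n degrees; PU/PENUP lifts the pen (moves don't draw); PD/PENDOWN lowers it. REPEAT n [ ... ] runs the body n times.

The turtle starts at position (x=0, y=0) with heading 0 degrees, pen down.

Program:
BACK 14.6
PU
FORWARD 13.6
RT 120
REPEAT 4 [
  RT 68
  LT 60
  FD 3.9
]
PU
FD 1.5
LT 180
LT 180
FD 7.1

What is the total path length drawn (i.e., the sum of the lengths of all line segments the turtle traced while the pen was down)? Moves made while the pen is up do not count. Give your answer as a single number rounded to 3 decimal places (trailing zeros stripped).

Answer: 14.6

Derivation:
Executing turtle program step by step:
Start: pos=(0,0), heading=0, pen down
BK 14.6: (0,0) -> (-14.6,0) [heading=0, draw]
PU: pen up
FD 13.6: (-14.6,0) -> (-1,0) [heading=0, move]
RT 120: heading 0 -> 240
REPEAT 4 [
  -- iteration 1/4 --
  RT 68: heading 240 -> 172
  LT 60: heading 172 -> 232
  FD 3.9: (-1,0) -> (-3.401,-3.073) [heading=232, move]
  -- iteration 2/4 --
  RT 68: heading 232 -> 164
  LT 60: heading 164 -> 224
  FD 3.9: (-3.401,-3.073) -> (-6.207,-5.782) [heading=224, move]
  -- iteration 3/4 --
  RT 68: heading 224 -> 156
  LT 60: heading 156 -> 216
  FD 3.9: (-6.207,-5.782) -> (-9.362,-8.075) [heading=216, move]
  -- iteration 4/4 --
  RT 68: heading 216 -> 148
  LT 60: heading 148 -> 208
  FD 3.9: (-9.362,-8.075) -> (-12.805,-9.906) [heading=208, move]
]
PU: pen up
FD 1.5: (-12.805,-9.906) -> (-14.13,-10.61) [heading=208, move]
LT 180: heading 208 -> 28
LT 180: heading 28 -> 208
FD 7.1: (-14.13,-10.61) -> (-20.399,-13.943) [heading=208, move]
Final: pos=(-20.399,-13.943), heading=208, 1 segment(s) drawn

Segment lengths:
  seg 1: (0,0) -> (-14.6,0), length = 14.6
Total = 14.6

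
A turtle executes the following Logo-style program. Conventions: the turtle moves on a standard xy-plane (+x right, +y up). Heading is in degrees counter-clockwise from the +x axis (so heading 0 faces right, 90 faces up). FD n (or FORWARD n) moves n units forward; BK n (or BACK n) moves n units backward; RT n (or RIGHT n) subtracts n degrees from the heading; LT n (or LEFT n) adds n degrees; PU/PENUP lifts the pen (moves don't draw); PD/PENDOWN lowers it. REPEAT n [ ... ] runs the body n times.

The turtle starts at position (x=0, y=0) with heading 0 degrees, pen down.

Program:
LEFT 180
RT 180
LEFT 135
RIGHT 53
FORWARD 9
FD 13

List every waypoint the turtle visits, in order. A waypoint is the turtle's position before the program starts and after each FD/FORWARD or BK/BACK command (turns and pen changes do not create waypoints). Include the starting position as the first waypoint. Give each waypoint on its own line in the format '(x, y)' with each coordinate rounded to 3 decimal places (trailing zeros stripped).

Answer: (0, 0)
(1.253, 8.912)
(3.062, 21.786)

Derivation:
Executing turtle program step by step:
Start: pos=(0,0), heading=0, pen down
LT 180: heading 0 -> 180
RT 180: heading 180 -> 0
LT 135: heading 0 -> 135
RT 53: heading 135 -> 82
FD 9: (0,0) -> (1.253,8.912) [heading=82, draw]
FD 13: (1.253,8.912) -> (3.062,21.786) [heading=82, draw]
Final: pos=(3.062,21.786), heading=82, 2 segment(s) drawn
Waypoints (3 total):
(0, 0)
(1.253, 8.912)
(3.062, 21.786)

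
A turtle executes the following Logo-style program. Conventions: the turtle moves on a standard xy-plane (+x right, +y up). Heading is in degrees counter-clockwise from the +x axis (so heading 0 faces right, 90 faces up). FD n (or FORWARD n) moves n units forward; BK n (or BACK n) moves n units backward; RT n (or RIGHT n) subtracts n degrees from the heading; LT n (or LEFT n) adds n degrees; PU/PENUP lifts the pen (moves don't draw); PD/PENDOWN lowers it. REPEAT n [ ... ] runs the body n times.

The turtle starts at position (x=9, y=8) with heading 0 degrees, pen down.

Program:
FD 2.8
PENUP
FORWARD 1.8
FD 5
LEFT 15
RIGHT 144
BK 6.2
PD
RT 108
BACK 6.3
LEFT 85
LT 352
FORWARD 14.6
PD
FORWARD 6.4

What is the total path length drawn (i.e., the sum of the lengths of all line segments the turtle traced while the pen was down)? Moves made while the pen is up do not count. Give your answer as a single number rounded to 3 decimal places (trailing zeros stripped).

Answer: 30.1

Derivation:
Executing turtle program step by step:
Start: pos=(9,8), heading=0, pen down
FD 2.8: (9,8) -> (11.8,8) [heading=0, draw]
PU: pen up
FD 1.8: (11.8,8) -> (13.6,8) [heading=0, move]
FD 5: (13.6,8) -> (18.6,8) [heading=0, move]
LT 15: heading 0 -> 15
RT 144: heading 15 -> 231
BK 6.2: (18.6,8) -> (22.502,12.818) [heading=231, move]
PD: pen down
RT 108: heading 231 -> 123
BK 6.3: (22.502,12.818) -> (25.933,7.535) [heading=123, draw]
LT 85: heading 123 -> 208
LT 352: heading 208 -> 200
FD 14.6: (25.933,7.535) -> (12.214,2.541) [heading=200, draw]
PD: pen down
FD 6.4: (12.214,2.541) -> (6.199,0.352) [heading=200, draw]
Final: pos=(6.199,0.352), heading=200, 4 segment(s) drawn

Segment lengths:
  seg 1: (9,8) -> (11.8,8), length = 2.8
  seg 2: (22.502,12.818) -> (25.933,7.535), length = 6.3
  seg 3: (25.933,7.535) -> (12.214,2.541), length = 14.6
  seg 4: (12.214,2.541) -> (6.199,0.352), length = 6.4
Total = 30.1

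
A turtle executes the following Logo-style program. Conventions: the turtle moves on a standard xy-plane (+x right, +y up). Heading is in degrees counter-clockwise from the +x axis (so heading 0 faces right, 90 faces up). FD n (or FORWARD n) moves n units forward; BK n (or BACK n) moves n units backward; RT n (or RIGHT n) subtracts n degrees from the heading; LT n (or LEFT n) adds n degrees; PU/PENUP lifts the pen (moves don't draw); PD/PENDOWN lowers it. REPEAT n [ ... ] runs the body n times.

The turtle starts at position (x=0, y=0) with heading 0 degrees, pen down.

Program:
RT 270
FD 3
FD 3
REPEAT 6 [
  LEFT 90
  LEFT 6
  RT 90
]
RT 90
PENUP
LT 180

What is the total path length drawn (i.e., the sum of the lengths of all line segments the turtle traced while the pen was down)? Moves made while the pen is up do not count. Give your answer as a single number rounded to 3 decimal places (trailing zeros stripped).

Executing turtle program step by step:
Start: pos=(0,0), heading=0, pen down
RT 270: heading 0 -> 90
FD 3: (0,0) -> (0,3) [heading=90, draw]
FD 3: (0,3) -> (0,6) [heading=90, draw]
REPEAT 6 [
  -- iteration 1/6 --
  LT 90: heading 90 -> 180
  LT 6: heading 180 -> 186
  RT 90: heading 186 -> 96
  -- iteration 2/6 --
  LT 90: heading 96 -> 186
  LT 6: heading 186 -> 192
  RT 90: heading 192 -> 102
  -- iteration 3/6 --
  LT 90: heading 102 -> 192
  LT 6: heading 192 -> 198
  RT 90: heading 198 -> 108
  -- iteration 4/6 --
  LT 90: heading 108 -> 198
  LT 6: heading 198 -> 204
  RT 90: heading 204 -> 114
  -- iteration 5/6 --
  LT 90: heading 114 -> 204
  LT 6: heading 204 -> 210
  RT 90: heading 210 -> 120
  -- iteration 6/6 --
  LT 90: heading 120 -> 210
  LT 6: heading 210 -> 216
  RT 90: heading 216 -> 126
]
RT 90: heading 126 -> 36
PU: pen up
LT 180: heading 36 -> 216
Final: pos=(0,6), heading=216, 2 segment(s) drawn

Segment lengths:
  seg 1: (0,0) -> (0,3), length = 3
  seg 2: (0,3) -> (0,6), length = 3
Total = 6

Answer: 6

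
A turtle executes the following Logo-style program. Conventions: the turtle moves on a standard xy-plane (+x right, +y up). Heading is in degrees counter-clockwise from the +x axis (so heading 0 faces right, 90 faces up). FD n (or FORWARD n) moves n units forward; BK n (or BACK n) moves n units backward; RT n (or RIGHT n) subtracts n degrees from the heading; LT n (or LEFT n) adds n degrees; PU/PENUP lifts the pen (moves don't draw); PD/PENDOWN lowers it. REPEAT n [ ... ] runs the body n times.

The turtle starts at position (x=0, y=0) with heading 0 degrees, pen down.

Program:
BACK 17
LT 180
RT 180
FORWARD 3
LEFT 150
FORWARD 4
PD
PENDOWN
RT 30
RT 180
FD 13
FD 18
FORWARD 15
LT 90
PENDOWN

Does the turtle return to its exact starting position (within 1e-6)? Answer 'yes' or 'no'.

Executing turtle program step by step:
Start: pos=(0,0), heading=0, pen down
BK 17: (0,0) -> (-17,0) [heading=0, draw]
LT 180: heading 0 -> 180
RT 180: heading 180 -> 0
FD 3: (-17,0) -> (-14,0) [heading=0, draw]
LT 150: heading 0 -> 150
FD 4: (-14,0) -> (-17.464,2) [heading=150, draw]
PD: pen down
PD: pen down
RT 30: heading 150 -> 120
RT 180: heading 120 -> 300
FD 13: (-17.464,2) -> (-10.964,-9.258) [heading=300, draw]
FD 18: (-10.964,-9.258) -> (-1.964,-24.847) [heading=300, draw]
FD 15: (-1.964,-24.847) -> (5.536,-37.837) [heading=300, draw]
LT 90: heading 300 -> 30
PD: pen down
Final: pos=(5.536,-37.837), heading=30, 6 segment(s) drawn

Start position: (0, 0)
Final position: (5.536, -37.837)
Distance = 38.24; >= 1e-6 -> NOT closed

Answer: no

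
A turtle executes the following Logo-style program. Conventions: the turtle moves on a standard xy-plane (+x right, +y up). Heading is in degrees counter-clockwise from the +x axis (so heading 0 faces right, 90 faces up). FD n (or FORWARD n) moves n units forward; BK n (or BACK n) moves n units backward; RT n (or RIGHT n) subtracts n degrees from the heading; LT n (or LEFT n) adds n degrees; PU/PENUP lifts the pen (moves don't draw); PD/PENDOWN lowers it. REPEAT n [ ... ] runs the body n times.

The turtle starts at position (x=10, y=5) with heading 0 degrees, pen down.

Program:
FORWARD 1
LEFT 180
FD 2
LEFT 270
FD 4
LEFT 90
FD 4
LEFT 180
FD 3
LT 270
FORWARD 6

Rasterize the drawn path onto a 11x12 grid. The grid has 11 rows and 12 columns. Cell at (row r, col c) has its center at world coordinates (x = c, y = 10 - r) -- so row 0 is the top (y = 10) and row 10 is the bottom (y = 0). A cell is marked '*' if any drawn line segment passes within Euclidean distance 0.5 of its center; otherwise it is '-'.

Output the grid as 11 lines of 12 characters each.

Segment 0: (10,5) -> (11,5)
Segment 1: (11,5) -> (9,5)
Segment 2: (9,5) -> (9,9)
Segment 3: (9,9) -> (5,9)
Segment 4: (5,9) -> (8,9)
Segment 5: (8,9) -> (8,3)

Answer: ------------
-----*****--
--------**--
--------**--
--------**--
--------****
--------*---
--------*---
------------
------------
------------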